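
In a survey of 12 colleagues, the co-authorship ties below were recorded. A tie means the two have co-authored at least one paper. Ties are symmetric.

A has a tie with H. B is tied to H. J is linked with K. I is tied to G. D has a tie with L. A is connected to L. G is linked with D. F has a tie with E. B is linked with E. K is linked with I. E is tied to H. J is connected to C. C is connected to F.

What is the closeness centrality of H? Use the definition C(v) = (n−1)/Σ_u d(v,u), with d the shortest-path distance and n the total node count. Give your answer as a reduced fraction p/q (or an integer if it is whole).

11/31

Distances from H: A:1, B:1, C:3, D:3, E:1, F:2, G:4, I:5, J:4, K:5, L:2. Sum = 31.
n = 12, so closeness = 11/31.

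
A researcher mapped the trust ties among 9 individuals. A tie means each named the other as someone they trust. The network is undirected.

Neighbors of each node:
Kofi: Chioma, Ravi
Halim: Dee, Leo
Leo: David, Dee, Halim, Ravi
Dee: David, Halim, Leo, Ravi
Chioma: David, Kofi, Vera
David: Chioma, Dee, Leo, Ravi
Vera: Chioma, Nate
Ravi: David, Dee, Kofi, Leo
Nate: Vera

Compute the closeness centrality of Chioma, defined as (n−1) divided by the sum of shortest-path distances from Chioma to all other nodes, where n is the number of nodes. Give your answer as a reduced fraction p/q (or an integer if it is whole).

Distances from Chioma: David:1, Dee:2, Halim:3, Kofi:1, Leo:2, Nate:2, Ravi:2, Vera:1. Sum = 14.
n = 9, so closeness = 8/14 = 4/7.

4/7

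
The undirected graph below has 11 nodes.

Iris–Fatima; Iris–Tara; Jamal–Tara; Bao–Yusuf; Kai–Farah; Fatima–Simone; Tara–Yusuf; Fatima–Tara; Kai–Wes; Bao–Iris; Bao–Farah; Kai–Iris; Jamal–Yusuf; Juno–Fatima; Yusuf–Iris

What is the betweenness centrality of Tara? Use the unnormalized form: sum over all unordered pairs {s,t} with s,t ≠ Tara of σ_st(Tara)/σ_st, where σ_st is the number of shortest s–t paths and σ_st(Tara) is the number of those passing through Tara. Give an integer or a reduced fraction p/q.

6

Pairs whose geodesics pass through Tara — Simone–Yusuf: 1/2; Simone–Jamal: 1; Wes–Jamal: 1/2; Yusuf–Juno: 1/2; Yusuf–Fatima: 1/2; Jamal–Juno: 1; Jamal–Iris: 1/2; Jamal–Fatima: 1; Jamal–Kai: 1/2.
All other pairs contribute 0.
Summing the contributions gives betweenness(Tara) = 6.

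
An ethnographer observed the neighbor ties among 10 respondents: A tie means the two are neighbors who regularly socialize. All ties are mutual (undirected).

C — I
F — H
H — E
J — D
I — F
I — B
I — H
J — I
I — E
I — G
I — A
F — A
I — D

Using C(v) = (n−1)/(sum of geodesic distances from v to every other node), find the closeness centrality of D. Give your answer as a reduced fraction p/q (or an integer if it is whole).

9/16

Distances from D: A:2, B:2, C:2, E:2, F:2, G:2, H:2, I:1, J:1. Sum = 16.
n = 10, so closeness = 9/16.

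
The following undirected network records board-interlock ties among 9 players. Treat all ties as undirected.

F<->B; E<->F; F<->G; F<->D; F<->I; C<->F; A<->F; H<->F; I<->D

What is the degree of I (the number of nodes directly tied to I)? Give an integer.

I is directly tied to D and F. That is 2 neighbors, so the degree of I is 2.

2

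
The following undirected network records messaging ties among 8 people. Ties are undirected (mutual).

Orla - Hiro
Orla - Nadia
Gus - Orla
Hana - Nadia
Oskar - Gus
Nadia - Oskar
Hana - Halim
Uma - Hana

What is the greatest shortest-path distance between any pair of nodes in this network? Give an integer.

Eccentricity of each node (its greatest distance to any other): Gus:4, Halim:4, Hana:3, Hiro:4, Nadia:2, Orla:3, Oskar:3, Uma:4.
The maximum eccentricity is 4, realized for instance by the pair Halim–Hiro via Halim – Hana – Nadia – Orla – Hiro. So the diameter is 4.

4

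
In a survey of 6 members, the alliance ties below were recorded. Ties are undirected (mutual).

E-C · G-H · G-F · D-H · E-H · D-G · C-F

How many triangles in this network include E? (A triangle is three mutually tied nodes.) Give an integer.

0

E's neighbors are C and H, but none of them are tied to each other, so no triangle contains E.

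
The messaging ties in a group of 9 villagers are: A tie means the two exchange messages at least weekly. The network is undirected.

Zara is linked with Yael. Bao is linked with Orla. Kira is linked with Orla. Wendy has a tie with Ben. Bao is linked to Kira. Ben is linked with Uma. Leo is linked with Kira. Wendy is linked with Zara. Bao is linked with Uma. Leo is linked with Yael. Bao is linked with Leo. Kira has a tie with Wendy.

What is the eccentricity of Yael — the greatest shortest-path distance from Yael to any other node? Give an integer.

3

Distances from Yael: Bao:2, Ben:3, Kira:2, Leo:1, Orla:3, Uma:3, Wendy:2, Zara:1.
The largest is 3 (to Uma, Orla, and Ben), so the eccentricity of Yael is 3.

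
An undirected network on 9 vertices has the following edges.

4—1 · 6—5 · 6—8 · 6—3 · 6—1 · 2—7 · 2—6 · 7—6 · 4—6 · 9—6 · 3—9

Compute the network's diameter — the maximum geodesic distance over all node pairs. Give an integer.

2

Eccentricity of each node (its greatest distance to any other): 1:2, 2:2, 3:2, 4:2, 5:2, 6:1, 7:2, 8:2, 9:2.
The maximum eccentricity is 2, realized for instance by the pair 4–7 via 4 – 6 – 7. So the diameter is 2.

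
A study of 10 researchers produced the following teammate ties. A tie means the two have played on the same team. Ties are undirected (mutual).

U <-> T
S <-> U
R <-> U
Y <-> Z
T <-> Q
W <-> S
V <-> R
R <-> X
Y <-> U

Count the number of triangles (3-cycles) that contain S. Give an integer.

S's neighbors are U and W, but none of them are tied to each other, so no triangle contains S.

0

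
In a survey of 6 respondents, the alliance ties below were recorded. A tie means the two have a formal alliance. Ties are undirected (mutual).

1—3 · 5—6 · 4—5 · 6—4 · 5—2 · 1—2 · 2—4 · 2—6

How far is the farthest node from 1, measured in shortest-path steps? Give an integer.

2

Distances from 1: 2:1, 3:1, 4:2, 5:2, 6:2.
The largest is 2 (to 5, 4, and 6), so the eccentricity of 1 is 2.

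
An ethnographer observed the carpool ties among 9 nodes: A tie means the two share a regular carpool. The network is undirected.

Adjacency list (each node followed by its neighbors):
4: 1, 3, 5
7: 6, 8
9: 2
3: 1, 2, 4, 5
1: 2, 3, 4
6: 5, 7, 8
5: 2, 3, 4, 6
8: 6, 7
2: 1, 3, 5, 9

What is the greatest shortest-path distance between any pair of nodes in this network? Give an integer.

4

Eccentricity of each node (its greatest distance to any other): 1:4, 2:3, 3:3, 4:3, 5:2, 6:3, 7:4, 8:4, 9:4.
The maximum eccentricity is 4, realized for instance by the pair 8–9 via 8 – 6 – 5 – 2 – 9. So the diameter is 4.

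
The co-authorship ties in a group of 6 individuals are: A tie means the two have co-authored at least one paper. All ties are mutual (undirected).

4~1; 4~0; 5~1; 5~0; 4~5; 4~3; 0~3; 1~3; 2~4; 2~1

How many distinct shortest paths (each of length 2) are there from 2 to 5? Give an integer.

The shortest distance is 2. The length-2 paths are: 2–4–5; 2–1–5.
That gives 2 distinct shortest paths.

2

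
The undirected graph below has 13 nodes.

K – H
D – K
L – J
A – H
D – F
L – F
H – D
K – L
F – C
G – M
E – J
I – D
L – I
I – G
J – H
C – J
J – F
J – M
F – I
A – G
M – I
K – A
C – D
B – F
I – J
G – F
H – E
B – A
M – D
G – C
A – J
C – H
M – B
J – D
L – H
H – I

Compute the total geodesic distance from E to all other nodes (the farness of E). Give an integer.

Distances from E: A:2, B:3, C:2, D:2, F:2, G:3, H:1, I:2, J:1, K:2, L:2, M:2.
Sum = 2 + 3 + 2 + 2 + 2 + 3 + 1 + 2 + 1 + 2 + 2 + 2 = 24.

24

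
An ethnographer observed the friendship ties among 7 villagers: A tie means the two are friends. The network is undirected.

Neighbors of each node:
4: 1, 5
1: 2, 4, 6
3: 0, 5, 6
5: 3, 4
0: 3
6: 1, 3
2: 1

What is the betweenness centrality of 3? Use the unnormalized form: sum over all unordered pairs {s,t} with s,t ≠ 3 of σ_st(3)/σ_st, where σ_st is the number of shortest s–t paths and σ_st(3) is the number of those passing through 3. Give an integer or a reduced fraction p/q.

6

Pairs whose geodesics pass through 3 — 6–5: 1; 6–0: 1; 4–0: 1; 5–0: 1; 2–0: 1; 1–0: 1.
All other pairs contribute 0.
Summing the contributions gives betweenness(3) = 6.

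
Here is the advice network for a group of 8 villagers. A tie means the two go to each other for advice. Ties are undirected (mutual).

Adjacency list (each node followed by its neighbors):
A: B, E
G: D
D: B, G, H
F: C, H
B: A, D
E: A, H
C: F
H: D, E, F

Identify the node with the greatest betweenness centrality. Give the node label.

Unnormalized betweenness of each node: A:1, B:2, C:0, D:9, E:3, F:6, G:0, H:12.
H has the largest value, 12, making it the main broker — the node through which the most shortest paths run.

H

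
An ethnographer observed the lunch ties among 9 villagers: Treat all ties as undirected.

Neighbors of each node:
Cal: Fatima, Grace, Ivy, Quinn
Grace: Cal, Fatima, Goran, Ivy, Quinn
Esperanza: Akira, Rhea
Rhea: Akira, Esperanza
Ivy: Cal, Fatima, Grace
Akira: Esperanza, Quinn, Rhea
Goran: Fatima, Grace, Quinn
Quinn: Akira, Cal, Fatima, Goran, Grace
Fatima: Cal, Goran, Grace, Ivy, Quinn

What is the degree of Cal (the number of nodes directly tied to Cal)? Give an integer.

4

Cal is directly tied to Fatima, Grace, Ivy, and Quinn. That is 4 neighbors, so the degree of Cal is 4.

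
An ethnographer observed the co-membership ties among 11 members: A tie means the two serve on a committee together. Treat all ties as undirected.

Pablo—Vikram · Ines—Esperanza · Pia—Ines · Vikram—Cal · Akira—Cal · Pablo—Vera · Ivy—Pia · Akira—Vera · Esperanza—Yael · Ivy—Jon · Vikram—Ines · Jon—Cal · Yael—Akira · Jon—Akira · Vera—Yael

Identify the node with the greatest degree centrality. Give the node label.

Degrees — Akira:4, Cal:3, Esperanza:2, Ines:3, Ivy:2, Jon:3, Pablo:2, Pia:2, Vera:3, Vikram:3, Yael:3.
The maximum is 4, attained only by Akira.

Akira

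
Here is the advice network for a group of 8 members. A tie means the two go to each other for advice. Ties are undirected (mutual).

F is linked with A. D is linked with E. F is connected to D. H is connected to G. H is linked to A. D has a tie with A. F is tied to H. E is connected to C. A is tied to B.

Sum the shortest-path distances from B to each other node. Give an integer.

Distances from B: A:1, C:4, D:2, E:3, F:2, G:3, H:2.
Sum = 1 + 4 + 2 + 3 + 2 + 3 + 2 = 17.

17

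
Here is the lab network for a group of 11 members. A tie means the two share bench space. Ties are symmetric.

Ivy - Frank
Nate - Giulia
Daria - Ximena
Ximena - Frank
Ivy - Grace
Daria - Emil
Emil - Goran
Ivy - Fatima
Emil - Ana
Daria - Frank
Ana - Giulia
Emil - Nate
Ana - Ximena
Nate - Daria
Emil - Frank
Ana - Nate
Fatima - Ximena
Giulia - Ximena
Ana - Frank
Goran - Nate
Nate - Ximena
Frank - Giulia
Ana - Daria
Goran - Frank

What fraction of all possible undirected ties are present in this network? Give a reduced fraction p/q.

24/55

There are 24 edges and 11 nodes, so the maximum possible is C(11,2) = 55.
Density = 24/55.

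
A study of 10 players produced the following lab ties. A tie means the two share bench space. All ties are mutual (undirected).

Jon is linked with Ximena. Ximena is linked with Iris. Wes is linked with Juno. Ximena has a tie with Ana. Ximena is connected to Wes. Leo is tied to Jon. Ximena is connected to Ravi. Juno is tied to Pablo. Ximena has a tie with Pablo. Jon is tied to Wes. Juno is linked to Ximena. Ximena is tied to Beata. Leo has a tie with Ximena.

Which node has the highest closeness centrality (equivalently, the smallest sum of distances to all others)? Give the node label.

Farness (sum of distances to all others) for each node — Ana:17, Beata:17, Iris:17, Jon:15, Juno:15, Leo:16, Pablo:16, Ravi:17, Wes:15, Ximena:9.
The smallest farness is 9, for Ximena, so Ximena has the highest closeness.

Ximena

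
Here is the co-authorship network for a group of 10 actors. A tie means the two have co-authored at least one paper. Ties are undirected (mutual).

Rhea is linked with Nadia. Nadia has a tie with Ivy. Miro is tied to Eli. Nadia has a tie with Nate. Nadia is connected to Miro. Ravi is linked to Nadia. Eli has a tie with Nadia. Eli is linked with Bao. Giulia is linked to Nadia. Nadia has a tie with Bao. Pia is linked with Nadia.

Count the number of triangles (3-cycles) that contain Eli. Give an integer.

Eli's neighbors: Bao, Miro, and Nadia.
Neighbor pairs that are themselves tied: Eli–Bao–Nadia; Eli–Miro–Nadia. Each forms one triangle with Eli, for 2 in total.

2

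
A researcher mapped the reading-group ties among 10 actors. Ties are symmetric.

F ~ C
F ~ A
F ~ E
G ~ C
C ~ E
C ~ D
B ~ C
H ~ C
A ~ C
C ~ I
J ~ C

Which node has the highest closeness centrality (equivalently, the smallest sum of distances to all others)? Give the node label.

C

Farness (sum of distances to all others) for each node — A:16, B:17, C:9, D:17, E:16, F:15, G:17, H:17, I:17, J:17.
The smallest farness is 9, for C, so C has the highest closeness.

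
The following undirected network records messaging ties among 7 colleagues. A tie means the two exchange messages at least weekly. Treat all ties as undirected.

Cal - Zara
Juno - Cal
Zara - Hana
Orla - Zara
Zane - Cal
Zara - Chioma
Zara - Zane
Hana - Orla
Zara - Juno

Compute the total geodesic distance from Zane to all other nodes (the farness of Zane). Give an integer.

Distances from Zane: Cal:1, Chioma:2, Hana:2, Juno:2, Orla:2, Zara:1.
Sum = 1 + 2 + 2 + 2 + 2 + 1 = 10.

10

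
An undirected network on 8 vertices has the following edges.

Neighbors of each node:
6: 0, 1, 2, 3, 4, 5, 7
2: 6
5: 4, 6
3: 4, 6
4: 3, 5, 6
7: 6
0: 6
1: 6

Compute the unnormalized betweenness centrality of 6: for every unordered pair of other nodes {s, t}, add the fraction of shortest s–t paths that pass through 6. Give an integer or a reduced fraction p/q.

Pairs whose geodesics pass through 6 — 2–7: 1; 2–0: 1; 2–3: 1; 2–1: 1; 2–5: 1; 2–4: 1; 7–0: 1; 7–3: 1; 7–1: 1; 7–5: 1; 7–4: 1; 0–3: 1; 0–1: 1; 0–5: 1 … (+5 more pairs).
All other pairs contribute 0.
Summing the contributions gives betweenness(6) = 37/2.

37/2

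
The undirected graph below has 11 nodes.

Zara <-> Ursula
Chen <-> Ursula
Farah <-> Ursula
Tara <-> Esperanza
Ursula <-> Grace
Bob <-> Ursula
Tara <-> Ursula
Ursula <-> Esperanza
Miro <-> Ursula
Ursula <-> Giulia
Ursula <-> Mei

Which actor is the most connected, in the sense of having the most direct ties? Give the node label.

Ursula

Degrees — Bob:1, Chen:1, Esperanza:2, Farah:1, Giulia:1, Grace:1, Mei:1, Miro:1, Tara:2, Ursula:10, Zara:1.
The maximum is 10, attained only by Ursula.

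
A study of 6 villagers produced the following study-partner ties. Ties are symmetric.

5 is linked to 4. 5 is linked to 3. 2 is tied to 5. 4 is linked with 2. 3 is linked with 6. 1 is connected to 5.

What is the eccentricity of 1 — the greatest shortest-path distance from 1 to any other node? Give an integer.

3

Distances from 1: 2:2, 3:2, 4:2, 5:1, 6:3.
The largest is 3 (to 6), so the eccentricity of 1 is 3.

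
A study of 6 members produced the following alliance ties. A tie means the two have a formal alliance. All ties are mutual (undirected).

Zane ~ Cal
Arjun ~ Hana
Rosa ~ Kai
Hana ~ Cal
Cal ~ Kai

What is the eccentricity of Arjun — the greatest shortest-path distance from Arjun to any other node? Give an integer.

4

Distances from Arjun: Cal:2, Hana:1, Kai:3, Rosa:4, Zane:3.
The largest is 4 (to Rosa), so the eccentricity of Arjun is 4.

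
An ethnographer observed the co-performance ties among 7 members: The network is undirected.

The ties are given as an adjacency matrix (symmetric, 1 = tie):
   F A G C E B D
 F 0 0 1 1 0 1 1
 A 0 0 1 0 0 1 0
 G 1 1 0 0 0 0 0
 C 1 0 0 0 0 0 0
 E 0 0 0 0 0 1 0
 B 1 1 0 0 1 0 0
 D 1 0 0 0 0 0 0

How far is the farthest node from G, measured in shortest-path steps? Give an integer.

Distances from G: A:1, B:2, C:2, D:2, E:3, F:1.
The largest is 3 (to E), so the eccentricity of G is 3.

3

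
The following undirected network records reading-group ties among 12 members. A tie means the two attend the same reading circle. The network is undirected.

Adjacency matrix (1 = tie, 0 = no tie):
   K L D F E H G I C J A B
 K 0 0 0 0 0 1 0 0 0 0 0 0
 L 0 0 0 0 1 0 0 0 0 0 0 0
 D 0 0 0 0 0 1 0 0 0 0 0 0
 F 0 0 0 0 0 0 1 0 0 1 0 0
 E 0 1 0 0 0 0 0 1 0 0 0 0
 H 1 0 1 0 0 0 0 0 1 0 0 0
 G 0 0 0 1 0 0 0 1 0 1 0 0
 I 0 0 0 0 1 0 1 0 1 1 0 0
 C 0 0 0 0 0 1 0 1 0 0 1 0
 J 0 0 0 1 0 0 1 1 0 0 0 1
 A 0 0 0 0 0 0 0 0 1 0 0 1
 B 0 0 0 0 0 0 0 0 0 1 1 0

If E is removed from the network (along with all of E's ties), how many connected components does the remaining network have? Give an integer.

Without E, the remaining ties split the others into: {A, B, C, D, F, G, H, I, J, K}; {L}.
That's 2 separate components.

2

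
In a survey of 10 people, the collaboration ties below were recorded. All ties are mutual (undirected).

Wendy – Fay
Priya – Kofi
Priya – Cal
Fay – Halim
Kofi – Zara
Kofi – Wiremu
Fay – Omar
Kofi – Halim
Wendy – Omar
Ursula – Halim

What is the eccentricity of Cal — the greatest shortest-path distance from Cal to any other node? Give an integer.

Distances from Cal: Fay:4, Halim:3, Kofi:2, Omar:5, Priya:1, Ursula:4, Wendy:5, Wiremu:3, Zara:3.
The largest is 5 (to Wendy and Omar), so the eccentricity of Cal is 5.

5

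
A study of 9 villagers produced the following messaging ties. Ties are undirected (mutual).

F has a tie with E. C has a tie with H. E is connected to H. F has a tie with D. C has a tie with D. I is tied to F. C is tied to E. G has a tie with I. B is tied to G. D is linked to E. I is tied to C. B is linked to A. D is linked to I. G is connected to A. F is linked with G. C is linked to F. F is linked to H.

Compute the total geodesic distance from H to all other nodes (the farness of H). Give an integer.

15

Distances from H: A:3, B:3, C:1, D:2, E:1, F:1, G:2, I:2.
Sum = 3 + 3 + 1 + 2 + 1 + 1 + 2 + 2 = 15.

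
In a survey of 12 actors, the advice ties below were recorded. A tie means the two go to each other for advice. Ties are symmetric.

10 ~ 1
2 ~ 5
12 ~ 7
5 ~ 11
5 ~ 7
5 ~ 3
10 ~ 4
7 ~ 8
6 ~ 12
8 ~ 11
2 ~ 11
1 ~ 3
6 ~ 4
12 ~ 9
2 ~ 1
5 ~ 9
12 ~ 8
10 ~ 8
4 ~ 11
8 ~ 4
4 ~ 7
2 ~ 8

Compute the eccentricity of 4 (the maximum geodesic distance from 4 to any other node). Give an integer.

3

Distances from 4: 1:2, 2:2, 3:3, 5:2, 6:1, 7:1, 8:1, 9:3, 10:1, 11:1, 12:2.
The largest is 3 (to 3 and 9), so the eccentricity of 4 is 3.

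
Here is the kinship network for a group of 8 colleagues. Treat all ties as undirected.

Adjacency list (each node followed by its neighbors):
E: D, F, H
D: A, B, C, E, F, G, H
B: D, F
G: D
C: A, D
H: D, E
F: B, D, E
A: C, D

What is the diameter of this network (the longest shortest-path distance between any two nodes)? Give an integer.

Eccentricity of each node (its greatest distance to any other): A:2, B:2, C:2, D:1, E:2, F:2, G:2, H:2.
The maximum eccentricity is 2, realized for instance by the pair F–H via F – D – H. So the diameter is 2.

2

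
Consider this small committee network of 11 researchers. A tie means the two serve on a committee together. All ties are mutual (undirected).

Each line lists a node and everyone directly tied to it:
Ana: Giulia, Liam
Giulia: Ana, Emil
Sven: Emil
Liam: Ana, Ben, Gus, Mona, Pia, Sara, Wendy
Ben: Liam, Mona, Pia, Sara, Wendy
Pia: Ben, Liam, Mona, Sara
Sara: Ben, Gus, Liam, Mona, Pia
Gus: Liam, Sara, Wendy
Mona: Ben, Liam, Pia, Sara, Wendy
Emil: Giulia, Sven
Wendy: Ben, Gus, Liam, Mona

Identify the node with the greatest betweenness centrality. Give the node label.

Unnormalized betweenness of each node: Ana:21, Ben:7/12, Emil:9, Giulia:16, Gus:1/4, Liam:103/4, Mona:7/12, Pia:0, Sara:7/6, Sven:0, Wendy:2/3.
Liam has the largest value, 103/4, making it the main broker — the node through which the most shortest paths run.

Liam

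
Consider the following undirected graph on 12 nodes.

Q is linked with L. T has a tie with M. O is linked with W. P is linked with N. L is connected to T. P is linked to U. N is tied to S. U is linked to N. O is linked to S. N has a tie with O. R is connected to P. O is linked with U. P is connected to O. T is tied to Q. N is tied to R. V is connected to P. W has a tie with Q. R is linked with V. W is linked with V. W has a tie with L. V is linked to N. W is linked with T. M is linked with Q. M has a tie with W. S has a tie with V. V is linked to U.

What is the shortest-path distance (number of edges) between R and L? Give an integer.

One shortest route is R – V – W – L, which uses 3 edges, and at distance 2 from R we only reach {O, S, U, W}, which does not include L. So d(R,L) = 3.

3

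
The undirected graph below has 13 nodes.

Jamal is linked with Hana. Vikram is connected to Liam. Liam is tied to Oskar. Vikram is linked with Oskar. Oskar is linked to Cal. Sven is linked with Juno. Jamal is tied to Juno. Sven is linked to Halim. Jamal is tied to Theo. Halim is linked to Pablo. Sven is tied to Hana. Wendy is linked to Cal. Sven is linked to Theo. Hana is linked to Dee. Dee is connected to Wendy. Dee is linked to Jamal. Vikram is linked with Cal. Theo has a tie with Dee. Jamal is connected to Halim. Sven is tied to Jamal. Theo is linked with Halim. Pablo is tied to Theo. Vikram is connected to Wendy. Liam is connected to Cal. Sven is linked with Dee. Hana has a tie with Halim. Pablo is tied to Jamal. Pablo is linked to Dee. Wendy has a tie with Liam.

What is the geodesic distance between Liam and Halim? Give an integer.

One shortest route is Liam – Wendy – Dee – Jamal – Halim, which uses 4 edges, and at distance 3 from Liam we only reach {Hana, Jamal, Pablo, Sven, Theo}, which does not include Halim. So d(Liam,Halim) = 4.

4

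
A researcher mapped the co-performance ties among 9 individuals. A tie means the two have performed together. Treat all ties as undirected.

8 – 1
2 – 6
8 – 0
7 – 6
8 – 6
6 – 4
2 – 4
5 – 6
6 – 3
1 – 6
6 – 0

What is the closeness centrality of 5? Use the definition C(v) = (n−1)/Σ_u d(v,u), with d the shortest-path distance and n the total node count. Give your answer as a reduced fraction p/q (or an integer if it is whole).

8/15

Distances from 5: 0:2, 1:2, 2:2, 3:2, 4:2, 6:1, 7:2, 8:2. Sum = 15.
n = 9, so closeness = 8/15.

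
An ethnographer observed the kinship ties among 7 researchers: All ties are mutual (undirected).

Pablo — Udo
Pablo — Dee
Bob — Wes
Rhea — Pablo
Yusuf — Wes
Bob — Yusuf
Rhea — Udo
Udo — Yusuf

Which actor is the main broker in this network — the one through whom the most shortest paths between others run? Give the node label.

Unnormalized betweenness of each node: Bob:0, Dee:0, Pablo:5, Rhea:0, Udo:9, Wes:0, Yusuf:8.
Udo has the largest value, 9, making it the main broker — the node through which the most shortest paths run.

Udo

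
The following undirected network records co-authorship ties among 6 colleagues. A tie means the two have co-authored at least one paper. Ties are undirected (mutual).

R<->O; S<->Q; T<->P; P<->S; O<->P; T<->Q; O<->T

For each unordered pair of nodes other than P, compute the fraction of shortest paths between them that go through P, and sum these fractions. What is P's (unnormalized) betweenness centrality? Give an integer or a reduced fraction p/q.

5/2

Pairs whose geodesics pass through P — T–S: 1/2; S–O: 1; S–R: 1.
All other pairs contribute 0.
Summing the contributions gives betweenness(P) = 5/2.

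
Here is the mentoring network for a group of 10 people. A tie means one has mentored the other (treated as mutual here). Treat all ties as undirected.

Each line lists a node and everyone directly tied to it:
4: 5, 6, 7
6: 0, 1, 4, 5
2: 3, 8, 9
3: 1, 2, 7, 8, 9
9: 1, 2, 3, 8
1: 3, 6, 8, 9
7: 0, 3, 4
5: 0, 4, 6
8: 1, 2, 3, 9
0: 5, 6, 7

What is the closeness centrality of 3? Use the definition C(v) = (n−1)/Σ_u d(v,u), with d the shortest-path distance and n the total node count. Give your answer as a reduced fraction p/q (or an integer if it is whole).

9/14

Distances from 3: 0:2, 1:1, 2:1, 4:2, 5:3, 6:2, 7:1, 8:1, 9:1. Sum = 14.
n = 10, so closeness = 9/14.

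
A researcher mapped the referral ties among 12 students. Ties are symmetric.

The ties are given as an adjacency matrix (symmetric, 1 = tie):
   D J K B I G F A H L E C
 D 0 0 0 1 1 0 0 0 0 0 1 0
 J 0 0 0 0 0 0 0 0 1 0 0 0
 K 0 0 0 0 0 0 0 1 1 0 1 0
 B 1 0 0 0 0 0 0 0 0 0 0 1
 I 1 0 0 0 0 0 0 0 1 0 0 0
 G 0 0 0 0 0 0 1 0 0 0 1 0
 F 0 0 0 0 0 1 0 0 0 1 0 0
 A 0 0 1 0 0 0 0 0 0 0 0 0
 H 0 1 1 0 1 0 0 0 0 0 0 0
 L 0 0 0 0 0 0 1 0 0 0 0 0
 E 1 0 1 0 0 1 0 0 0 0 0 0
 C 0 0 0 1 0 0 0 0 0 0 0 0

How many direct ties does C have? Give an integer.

1

C is directly tied to B. That is 1 neighbor, so the degree of C is 1.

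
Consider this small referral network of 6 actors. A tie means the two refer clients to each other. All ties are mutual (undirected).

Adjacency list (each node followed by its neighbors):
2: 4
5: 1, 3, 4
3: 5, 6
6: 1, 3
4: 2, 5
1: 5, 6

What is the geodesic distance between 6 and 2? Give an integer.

4

One shortest route is 6 – 1 – 5 – 4 – 2, which uses 4 edges, and at distance 3 from 6 we only reach {4}, which does not include 2. So d(6,2) = 4.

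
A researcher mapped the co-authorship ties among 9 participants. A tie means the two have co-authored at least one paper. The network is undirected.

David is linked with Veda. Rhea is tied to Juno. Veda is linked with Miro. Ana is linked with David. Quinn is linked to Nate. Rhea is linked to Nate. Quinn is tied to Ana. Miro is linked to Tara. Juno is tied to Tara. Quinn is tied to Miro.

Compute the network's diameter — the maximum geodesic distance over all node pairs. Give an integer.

Eccentricity of each node (its greatest distance to any other): Ana:4, David:4, Juno:4, Miro:3, Nate:3, Quinn:3, Rhea:4, Tara:3, Veda:4.
The maximum eccentricity is 4, realized for instance by the pair Ana–Juno via Ana – Quinn – Miro – Tara – Juno. So the diameter is 4.

4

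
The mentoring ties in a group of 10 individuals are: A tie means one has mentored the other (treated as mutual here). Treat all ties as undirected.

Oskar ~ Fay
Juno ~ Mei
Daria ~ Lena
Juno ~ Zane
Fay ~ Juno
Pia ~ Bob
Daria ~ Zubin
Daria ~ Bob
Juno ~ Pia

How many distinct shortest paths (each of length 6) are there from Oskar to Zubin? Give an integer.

The shortest distance is 6, and the only length-6 path is Oskar–Fay–Juno–Pia–Bob–Daria–Zubin. So there is exactly 1 shortest path.

1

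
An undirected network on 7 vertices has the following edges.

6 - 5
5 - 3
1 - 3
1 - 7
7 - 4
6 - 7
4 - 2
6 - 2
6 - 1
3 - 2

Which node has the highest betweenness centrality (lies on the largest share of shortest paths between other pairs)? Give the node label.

Unnormalized betweenness of each node: 1:4/3, 2:5/2, 3:11/6, 4:1/2, 5:1/3, 6:11/3, 7:11/6.
6 has the largest value, 11/3, making it the main broker — the node through which the most shortest paths run.

6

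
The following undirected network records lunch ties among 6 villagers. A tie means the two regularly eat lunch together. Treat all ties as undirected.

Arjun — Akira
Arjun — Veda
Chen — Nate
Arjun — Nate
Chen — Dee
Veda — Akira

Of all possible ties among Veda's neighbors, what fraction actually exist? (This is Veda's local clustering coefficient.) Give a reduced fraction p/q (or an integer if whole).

1

Veda's neighbors: Akira and Arjun (k = 2).
Possible neighbor pairs: C(2,2) = 1. Edges among them: Akira–Arjun → e = 1.
Clustering(Veda) = 1/1.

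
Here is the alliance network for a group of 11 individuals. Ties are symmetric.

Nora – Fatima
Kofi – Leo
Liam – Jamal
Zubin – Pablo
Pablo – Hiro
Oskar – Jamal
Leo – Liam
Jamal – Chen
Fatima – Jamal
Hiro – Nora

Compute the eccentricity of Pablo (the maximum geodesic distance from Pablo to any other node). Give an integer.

Distances from Pablo: Chen:5, Fatima:3, Hiro:1, Jamal:4, Kofi:7, Leo:6, Liam:5, Nora:2, Oskar:5, Zubin:1.
The largest is 7 (to Kofi), so the eccentricity of Pablo is 7.

7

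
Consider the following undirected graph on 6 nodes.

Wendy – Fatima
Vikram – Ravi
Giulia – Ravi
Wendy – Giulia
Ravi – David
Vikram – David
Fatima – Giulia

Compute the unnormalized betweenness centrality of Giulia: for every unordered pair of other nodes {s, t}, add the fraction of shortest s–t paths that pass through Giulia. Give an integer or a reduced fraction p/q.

6

Pairs whose geodesics pass through Giulia — David–Fatima: 1; David–Wendy: 1; Vikram–Fatima: 1; Vikram–Wendy: 1; Ravi–Fatima: 1; Ravi–Wendy: 1.
All other pairs contribute 0.
Summing the contributions gives betweenness(Giulia) = 6.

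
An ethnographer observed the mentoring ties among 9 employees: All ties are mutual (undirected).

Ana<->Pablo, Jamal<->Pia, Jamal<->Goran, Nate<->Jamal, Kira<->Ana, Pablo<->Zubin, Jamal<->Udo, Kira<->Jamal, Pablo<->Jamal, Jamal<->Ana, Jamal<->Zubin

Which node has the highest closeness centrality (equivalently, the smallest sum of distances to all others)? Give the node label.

Jamal

Farness (sum of distances to all others) for each node — Ana:13, Goran:15, Jamal:8, Kira:14, Nate:15, Pablo:13, Pia:15, Udo:15, Zubin:14.
The smallest farness is 8, for Jamal, so Jamal has the highest closeness.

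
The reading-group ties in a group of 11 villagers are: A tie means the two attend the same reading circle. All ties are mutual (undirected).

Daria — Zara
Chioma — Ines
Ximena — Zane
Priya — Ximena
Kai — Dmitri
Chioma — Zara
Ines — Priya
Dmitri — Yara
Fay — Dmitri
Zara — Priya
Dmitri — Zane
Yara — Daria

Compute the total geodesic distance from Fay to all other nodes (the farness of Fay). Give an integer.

Distances from Fay: Chioma:5, Daria:3, Dmitri:1, Ines:5, Kai:2, Priya:4, Ximena:3, Yara:2, Zane:2, Zara:4.
Sum = 5 + 3 + 1 + 5 + 2 + 4 + 3 + 2 + 2 + 4 = 31.

31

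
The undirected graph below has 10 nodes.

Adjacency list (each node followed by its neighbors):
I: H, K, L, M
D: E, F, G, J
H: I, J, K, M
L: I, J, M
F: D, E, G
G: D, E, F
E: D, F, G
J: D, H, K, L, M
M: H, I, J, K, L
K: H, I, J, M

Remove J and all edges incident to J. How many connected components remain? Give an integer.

2

Without J, the remaining ties split the others into: {D, E, F, G}; {H, I, K, L, M}.
That's 2 separate components.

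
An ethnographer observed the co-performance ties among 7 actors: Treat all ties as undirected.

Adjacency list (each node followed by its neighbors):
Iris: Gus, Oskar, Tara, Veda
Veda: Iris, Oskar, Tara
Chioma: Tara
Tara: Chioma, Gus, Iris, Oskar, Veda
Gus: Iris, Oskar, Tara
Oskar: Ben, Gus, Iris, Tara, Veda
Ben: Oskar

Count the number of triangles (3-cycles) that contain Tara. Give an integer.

5

Tara's neighbors: Chioma, Gus, Iris, Oskar, and Veda.
Neighbor pairs that are themselves tied: Tara–Gus–Iris; Tara–Gus–Oskar; Tara–Iris–Oskar; Tara–Iris–Veda; Tara–Oskar–Veda. Each forms one triangle with Tara, for 5 in total.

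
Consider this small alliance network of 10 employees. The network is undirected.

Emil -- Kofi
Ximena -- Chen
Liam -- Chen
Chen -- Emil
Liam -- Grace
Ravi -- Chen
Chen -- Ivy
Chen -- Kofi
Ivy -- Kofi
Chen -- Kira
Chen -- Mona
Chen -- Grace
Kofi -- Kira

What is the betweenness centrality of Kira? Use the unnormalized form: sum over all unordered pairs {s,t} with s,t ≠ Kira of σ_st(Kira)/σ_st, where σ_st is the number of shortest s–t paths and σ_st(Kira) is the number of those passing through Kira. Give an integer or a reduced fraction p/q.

0

No shortest path between any pair of other nodes passes through Kira.
Summing the contributions gives betweenness(Kira) = 0.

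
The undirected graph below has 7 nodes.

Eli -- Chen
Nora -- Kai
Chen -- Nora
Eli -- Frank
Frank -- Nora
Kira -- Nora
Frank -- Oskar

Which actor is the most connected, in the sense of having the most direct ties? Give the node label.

Degrees — Chen:2, Eli:2, Frank:3, Kai:1, Kira:1, Nora:4, Oskar:1.
The maximum is 4, attained only by Nora.

Nora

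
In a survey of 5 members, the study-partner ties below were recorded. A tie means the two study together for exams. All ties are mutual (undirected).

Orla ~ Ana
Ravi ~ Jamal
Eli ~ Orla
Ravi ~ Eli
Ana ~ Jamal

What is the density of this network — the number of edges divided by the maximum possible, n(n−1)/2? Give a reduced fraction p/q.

There are 5 edges and 5 nodes, so the maximum possible is C(5,2) = 10.
Density = 5/10 = 1/2.

1/2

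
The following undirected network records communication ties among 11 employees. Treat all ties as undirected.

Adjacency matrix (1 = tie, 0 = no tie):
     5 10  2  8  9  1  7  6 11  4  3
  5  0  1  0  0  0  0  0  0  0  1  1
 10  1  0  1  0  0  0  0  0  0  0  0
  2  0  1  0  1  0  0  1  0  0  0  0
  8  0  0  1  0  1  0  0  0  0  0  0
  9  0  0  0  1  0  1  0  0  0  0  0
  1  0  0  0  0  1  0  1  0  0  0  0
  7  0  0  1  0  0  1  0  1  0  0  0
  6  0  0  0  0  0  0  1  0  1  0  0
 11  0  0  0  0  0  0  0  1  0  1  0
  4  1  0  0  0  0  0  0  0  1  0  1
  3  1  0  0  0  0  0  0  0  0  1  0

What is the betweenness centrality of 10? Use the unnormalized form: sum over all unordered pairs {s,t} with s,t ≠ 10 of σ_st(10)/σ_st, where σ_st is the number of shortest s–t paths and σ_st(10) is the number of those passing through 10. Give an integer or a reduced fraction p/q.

Pairs whose geodesics pass through 10 — 5–2: 1; 5–8: 1; 5–9: 1; 5–1: 1; 5–7: 1; 2–4: 1; 2–3: 1; 8–4: 1; 8–3: 1; 9–4: 1/2; 9–3: 1; 1–3: 1/2; 7–3: 1/2.
All other pairs contribute 0.
Summing the contributions gives betweenness(10) = 23/2.

23/2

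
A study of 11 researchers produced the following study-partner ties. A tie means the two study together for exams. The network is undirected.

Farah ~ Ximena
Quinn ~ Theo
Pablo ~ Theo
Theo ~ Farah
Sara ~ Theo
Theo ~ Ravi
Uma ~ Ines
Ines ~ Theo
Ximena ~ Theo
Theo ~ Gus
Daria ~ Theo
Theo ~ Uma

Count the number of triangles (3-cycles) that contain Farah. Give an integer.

Farah's neighbors: Theo and Ximena.
Neighbor pairs that are themselves tied: Farah–Theo–Ximena. Each forms one triangle with Farah, for 1 in total.

1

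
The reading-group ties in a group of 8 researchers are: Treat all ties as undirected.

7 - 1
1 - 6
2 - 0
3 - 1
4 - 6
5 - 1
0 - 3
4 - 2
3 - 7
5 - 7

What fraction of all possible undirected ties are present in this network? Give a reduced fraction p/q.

5/14

There are 10 edges and 8 nodes, so the maximum possible is C(8,2) = 28.
Density = 10/28 = 5/14.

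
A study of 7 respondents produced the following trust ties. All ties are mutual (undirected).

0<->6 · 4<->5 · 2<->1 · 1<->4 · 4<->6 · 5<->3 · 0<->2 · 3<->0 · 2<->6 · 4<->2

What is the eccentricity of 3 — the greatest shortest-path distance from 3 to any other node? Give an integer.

3

Distances from 3: 0:1, 1:3, 2:2, 4:2, 5:1, 6:2.
The largest is 3 (to 1), so the eccentricity of 3 is 3.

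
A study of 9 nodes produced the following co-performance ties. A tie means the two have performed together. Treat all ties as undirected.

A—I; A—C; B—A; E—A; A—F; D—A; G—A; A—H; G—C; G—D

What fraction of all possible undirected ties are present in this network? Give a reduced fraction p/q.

5/18

There are 10 edges and 9 nodes, so the maximum possible is C(9,2) = 36.
Density = 10/36 = 5/18.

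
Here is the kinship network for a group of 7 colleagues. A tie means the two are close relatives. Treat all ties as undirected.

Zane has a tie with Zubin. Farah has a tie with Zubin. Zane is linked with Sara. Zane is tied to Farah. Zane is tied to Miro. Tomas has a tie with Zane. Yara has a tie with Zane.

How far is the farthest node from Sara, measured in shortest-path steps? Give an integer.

2

Distances from Sara: Farah:2, Miro:2, Tomas:2, Yara:2, Zane:1, Zubin:2.
The largest is 2 (to Miro, Yara, Farah, Tomas, and Zubin), so the eccentricity of Sara is 2.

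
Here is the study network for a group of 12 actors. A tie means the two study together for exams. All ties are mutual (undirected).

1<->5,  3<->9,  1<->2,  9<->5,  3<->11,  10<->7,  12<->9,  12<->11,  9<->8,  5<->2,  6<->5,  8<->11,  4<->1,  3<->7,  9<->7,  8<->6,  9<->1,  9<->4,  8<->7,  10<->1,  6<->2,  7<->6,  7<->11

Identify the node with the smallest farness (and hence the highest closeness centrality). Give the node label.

Farness (sum of distances to all others) for each node — 1:18, 2:22, 3:20, 4:22, 5:19, 6:20, 7:16, 8:18, 9:15, 10:21, 11:22, 12:23.
The smallest farness is 15, for 9, so 9 has the highest closeness.

9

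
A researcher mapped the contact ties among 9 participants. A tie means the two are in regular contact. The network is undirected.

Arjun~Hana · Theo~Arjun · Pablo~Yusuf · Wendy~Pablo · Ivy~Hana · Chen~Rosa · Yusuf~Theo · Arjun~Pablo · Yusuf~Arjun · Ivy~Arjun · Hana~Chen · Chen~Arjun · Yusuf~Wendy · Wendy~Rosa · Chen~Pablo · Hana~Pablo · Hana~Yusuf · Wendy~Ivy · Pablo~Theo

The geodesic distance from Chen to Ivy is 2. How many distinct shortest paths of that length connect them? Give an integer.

The shortest distance is 2. The length-2 paths are: Chen–Arjun–Ivy; Chen–Hana–Ivy.
That gives 2 distinct shortest paths.

2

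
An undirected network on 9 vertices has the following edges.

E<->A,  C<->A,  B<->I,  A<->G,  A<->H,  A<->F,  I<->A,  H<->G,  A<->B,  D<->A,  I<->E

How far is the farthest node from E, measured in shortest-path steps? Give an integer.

2

Distances from E: A:1, B:2, C:2, D:2, F:2, G:2, H:2, I:1.
The largest is 2 (to D, G, B, C, F, and H), so the eccentricity of E is 2.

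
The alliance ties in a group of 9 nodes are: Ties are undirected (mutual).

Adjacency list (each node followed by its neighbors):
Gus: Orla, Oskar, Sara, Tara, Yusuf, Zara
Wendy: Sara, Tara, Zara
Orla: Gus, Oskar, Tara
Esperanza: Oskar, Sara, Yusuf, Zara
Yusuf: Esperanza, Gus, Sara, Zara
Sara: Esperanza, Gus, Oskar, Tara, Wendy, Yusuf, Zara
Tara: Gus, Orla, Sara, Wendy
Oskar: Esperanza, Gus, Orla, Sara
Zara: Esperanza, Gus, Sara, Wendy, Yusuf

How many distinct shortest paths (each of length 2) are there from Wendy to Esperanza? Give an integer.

2

The shortest distance is 2. The length-2 paths are: Wendy–Sara–Esperanza; Wendy–Zara–Esperanza.
That gives 2 distinct shortest paths.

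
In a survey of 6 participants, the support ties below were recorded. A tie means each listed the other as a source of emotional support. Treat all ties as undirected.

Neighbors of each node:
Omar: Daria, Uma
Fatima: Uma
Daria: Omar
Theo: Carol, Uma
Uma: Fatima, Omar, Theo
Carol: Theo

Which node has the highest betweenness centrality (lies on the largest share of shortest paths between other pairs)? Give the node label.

Unnormalized betweenness of each node: Carol:0, Daria:0, Fatima:0, Omar:4, Theo:4, Uma:8.
Uma has the largest value, 8, making it the main broker — the node through which the most shortest paths run.

Uma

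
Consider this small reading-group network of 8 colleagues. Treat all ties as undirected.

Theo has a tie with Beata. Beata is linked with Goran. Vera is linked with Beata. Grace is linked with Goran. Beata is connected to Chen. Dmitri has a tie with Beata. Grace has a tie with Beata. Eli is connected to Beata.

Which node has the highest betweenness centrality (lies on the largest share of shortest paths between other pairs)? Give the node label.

Unnormalized betweenness of each node: Beata:20, Chen:0, Dmitri:0, Eli:0, Goran:0, Grace:0, Theo:0, Vera:0.
Beata has the largest value, 20, making it the main broker — the node through which the most shortest paths run.

Beata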